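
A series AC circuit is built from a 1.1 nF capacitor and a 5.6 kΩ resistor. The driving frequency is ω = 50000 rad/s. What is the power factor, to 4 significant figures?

X_C = 1/(ωC) = 18180 Ω
Z = 5600 − j18180 Ω
|Z| = √(5600² + 18180²) = 19020 Ω
∠Z = arctan(-18180/5600) = -72.88°
cos φ = cos(-72.88°) = 0.2944

0.2944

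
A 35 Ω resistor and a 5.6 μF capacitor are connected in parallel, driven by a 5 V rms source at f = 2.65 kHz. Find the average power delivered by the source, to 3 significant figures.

ω = 2πf = 16650 rad/s
X_C = 1/(ωC) = 10.7 Ω
Parallel: admittances add. Y = 1/R + jωC
Y = (0.0286 + j0.0932) S
|Y| = 0.0975 S → |Z| = 1/|Y| = 10.3 Ω, ∠Z = −∠Y = -73.0°
I = V/|Z| = 488 mA
P = VI cos φ = 5 × 0.488 × cos(-73.0°) = 714 mW

714 mW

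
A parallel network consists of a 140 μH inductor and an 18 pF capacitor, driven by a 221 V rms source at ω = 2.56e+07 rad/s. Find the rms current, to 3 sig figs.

40.2 mA

X_L = ωL = 3580 Ω
X_C = 1/(ωC) = 2170 Ω
Parallel: admittances add. Y = 1/(jωL) + jωC
Y = (0 + j0.000182) S
|Y| = 0.000182 S → |Z| = 1/|Y| = 5500 Ω, ∠Z = −∠Y = -90.0°
I = V/|Z| = 221/5500 = 40.2 mA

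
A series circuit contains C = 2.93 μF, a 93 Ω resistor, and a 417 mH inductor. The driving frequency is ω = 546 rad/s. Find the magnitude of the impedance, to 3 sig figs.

X_L = ωL = 228 Ω
X_C = 1/(ωC) = 625 Ω
Net reactance X = X_L − X_C = -397 Ω
Z = 93.0 − j397 Ω
|Z| = √(93.0² + 397²) = 408 Ω

408 Ω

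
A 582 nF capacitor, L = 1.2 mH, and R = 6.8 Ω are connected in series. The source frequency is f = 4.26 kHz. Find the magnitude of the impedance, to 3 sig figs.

32.8 Ω

ω = 2πf = 26770 rad/s
X_L = ωL = 32.1 Ω
X_C = 1/(ωC) = 64.2 Ω
Net reactance X = X_L − X_C = -32.1 Ω
Z = 6.80 − j32.1 Ω
|Z| = √(6.80² + 32.1²) = 32.8 Ω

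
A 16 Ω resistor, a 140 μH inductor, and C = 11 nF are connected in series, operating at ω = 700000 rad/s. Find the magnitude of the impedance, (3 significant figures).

X_L = ωL = 98.0 Ω
X_C = 1/(ωC) = 130 Ω
Net reactance X = X_L − X_C = -31.9 Ω
Z = 16.0 − j31.9 Ω
|Z| = √(16.0² + 31.9²) = 35.7 Ω

35.7 Ω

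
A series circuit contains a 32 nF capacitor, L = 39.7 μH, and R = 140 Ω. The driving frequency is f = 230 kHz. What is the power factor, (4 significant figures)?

0.9689

ω = 2πf = 1.445e+06 rad/s
X_L = ωL = 57.37 Ω
X_C = 1/(ωC) = 21.62 Ω
Net reactance X = X_L − X_C = 35.75 Ω
Z = 140.0 + j35.75 Ω
|Z| = √(140.0² + 35.75²) = 144.5 Ω
∠Z = arctan(35.75/140.0) = 14.32°
cos φ = cos(14.32°) = 0.9689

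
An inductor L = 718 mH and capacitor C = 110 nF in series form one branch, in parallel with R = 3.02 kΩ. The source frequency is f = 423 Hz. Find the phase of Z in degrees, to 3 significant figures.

-63.4°

ω = 2πf = 2658 rad/s
X_L = ωL = 1910 Ω
X_C = 1/(ωC) = 3420 Ω
Branch 1: Z₁ = R = 3020 Ω
Branch 2 (series LC): Z₂ = j(X_L − X_C) = −j1510 Ω
Parallel: Z = Z₁Z₂/(Z₁+Z₂), |Z| = 1350 Ω, ∠Z = -63.4°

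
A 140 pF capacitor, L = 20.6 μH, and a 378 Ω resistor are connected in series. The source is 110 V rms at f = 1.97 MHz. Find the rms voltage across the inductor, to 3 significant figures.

ω = 2πf = 1.238e+07 rad/s
X_L = ωL = 255 Ω
X_C = 1/(ωC) = 577 Ω
Net reactance X = X_L − X_C = -322 Ω
Z = 378 − j322 Ω
|Z| = √(378² + 322²) = 497 Ω
I = V/|Z| = 222 mA
V_L = I·|Z_L| = 0.222 × 255 = 56.5 V

56.5 V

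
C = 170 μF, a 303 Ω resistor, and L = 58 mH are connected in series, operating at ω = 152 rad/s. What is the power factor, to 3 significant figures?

X_L = ωL = 8.82 Ω
X_C = 1/(ωC) = 38.7 Ω
Net reactance X = X_L − X_C = -29.9 Ω
Z = 303 − j29.9 Ω
|Z| = √(303² + 29.9²) = 304 Ω
∠Z = arctan(-29.9/303) = -5.63°
cos φ = cos(-5.63°) = 0.995

0.995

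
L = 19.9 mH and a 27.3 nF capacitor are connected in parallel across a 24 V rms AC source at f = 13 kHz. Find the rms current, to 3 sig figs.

ω = 2πf = 81680 rad/s
X_L = ωL = 1630 Ω
X_C = 1/(ωC) = 448 Ω
Parallel: admittances add. Y = 1/(jωL) + jωC
Y = (0 + j0.00161) S
|Y| = 0.00161 S → |Z| = 1/|Y| = 619 Ω, ∠Z = −∠Y = -90.0°
I = V/|Z| = 24/619 = 38.8 mA

38.8 mA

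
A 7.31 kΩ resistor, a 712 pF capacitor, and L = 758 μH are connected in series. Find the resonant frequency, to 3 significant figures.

ω₀ = 1/√(LC) = 1/√(0.000758 × 7.12e-10) = 1.361e+06 rad/s
f₀ = ω₀/(2π) = 217 kHz

217 kHz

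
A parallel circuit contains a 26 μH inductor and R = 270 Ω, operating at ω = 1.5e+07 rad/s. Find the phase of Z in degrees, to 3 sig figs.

X_L = ωL = 390 Ω
Parallel: admittances add. Y = 1/R + 1/(jωL)
Y = (0.00370 − j0.00256) S
|Y| = 0.00450 S → |Z| = 1/|Y| = 222 Ω, ∠Z = −∠Y = 34.7°

34.7°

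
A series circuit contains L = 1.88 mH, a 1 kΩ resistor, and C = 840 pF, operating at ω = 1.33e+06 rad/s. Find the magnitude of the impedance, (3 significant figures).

X_L = ωL = 2500 Ω
X_C = 1/(ωC) = 895 Ω
Net reactance X = X_L − X_C = 1610 Ω
Z = 1000 + j1610 Ω
|Z| = √(1000² + 1610²) = 1890 Ω

1890 Ω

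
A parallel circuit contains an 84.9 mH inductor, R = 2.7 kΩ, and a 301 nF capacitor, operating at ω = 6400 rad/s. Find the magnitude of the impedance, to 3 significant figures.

2630 Ω

X_L = ωL = 543 Ω
X_C = 1/(ωC) = 519 Ω
Parallel: admittances add. Y = 1/R + 1/(jωL) + jωC
Y = (0.000370 + j8.6e-05) S
|Y| = 0.000380 S → |Z| = 1/|Y| = 2630 Ω, ∠Z = −∠Y = -13.1°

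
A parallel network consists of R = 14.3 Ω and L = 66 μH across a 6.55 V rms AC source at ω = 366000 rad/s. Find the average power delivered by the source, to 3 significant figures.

3.00 W

X_L = ωL = 24.2 Ω
Parallel: admittances add. Y = 1/R + 1/(jωL)
Y = (0.0699 − j0.0414) S
|Y| = 0.0813 S → |Z| = 1/|Y| = 12.3 Ω, ∠Z = −∠Y = 30.6°
I = V/|Z| = 532 mA
P = VI cos φ = 6.55 × 0.532 × cos(30.6°) = 3.00 W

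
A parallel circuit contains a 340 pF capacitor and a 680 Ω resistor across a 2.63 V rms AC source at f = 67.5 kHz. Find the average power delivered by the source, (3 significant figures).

ω = 2πf = 424100 rad/s
X_C = 1/(ωC) = 6930 Ω
Parallel: admittances add. Y = 1/R + jωC
Y = (0.00147 + j0.000144) S
|Y| = 0.00148 S → |Z| = 1/|Y| = 677 Ω, ∠Z = −∠Y = -5.60°
I = V/|Z| = 3.89 mA
P = VI cos φ = 2.63 × 0.00389 × cos(-5.60°) = 10.2 mW

10.2 mW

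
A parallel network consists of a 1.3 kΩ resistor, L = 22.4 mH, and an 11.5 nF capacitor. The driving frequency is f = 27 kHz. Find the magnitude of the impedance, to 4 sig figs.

539.1 Ω

ω = 2πf = 169600 rad/s
X_L = ωL = 3800 Ω
X_C = 1/(ωC) = 512.6 Ω
Parallel: admittances add. Y = 1/R + 1/(jωL) + jωC
Y = (0.0007692 + j0.001688) S
|Y| = 0.001855 S → |Z| = 1/|Y| = 539.1 Ω, ∠Z = −∠Y = -65.50°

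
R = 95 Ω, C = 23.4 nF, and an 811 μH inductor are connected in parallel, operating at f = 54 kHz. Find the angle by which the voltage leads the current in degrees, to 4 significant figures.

-22.24°

ω = 2πf = 339300 rad/s
X_L = ωL = 275.2 Ω
X_C = 1/(ωC) = 126.0 Ω
Parallel: admittances add. Y = 1/R + 1/(jωL) + jωC
Y = (0.01053 + j0.004305) S
|Y| = 0.01137 S → |Z| = 1/|Y| = 87.93 Ω, ∠Z = −∠Y = -22.24°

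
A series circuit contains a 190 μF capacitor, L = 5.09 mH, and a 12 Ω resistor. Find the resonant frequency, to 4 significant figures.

161.8 Hz

ω₀ = 1/√(LC) = 1/√(0.00509 × 0.00019) = 1017 rad/s
f₀ = ω₀/(2π) = 161.8 Hz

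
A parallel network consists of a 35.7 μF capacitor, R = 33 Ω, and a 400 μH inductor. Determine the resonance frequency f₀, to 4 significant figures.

ω₀ = 1/√(LC) = 1/√(0.0004 × 3.57e-05) = 8368 rad/s
f₀ = ω₀/(2π) = 1.332 kHz

1.332 kHz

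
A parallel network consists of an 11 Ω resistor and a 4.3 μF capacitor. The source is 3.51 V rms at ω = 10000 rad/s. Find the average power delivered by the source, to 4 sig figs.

1.120 W

X_C = 1/(ωC) = 23.26 Ω
Parallel: admittances add. Y = 1/R + jωC
Y = (0.09091 + j0.04300) S
|Y| = 0.1006 S → |Z| = 1/|Y| = 9.944 Ω, ∠Z = −∠Y = -25.31°
I = V/|Z| = 353.0 mA
P = VI cos φ = 3.51 × 0.3530 × cos(-25.31°) = 1.120 W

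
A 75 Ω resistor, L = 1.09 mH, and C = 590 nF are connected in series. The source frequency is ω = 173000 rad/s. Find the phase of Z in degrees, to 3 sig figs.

X_L = ωL = 189 Ω
X_C = 1/(ωC) = 9.80 Ω
Net reactance X = X_L − X_C = 179 Ω
Z = 75.0 + j179 Ω
|Z| = √(75.0² + 179²) = 194 Ω
∠Z = arctan(179/75.0) = 67.2°

67.2°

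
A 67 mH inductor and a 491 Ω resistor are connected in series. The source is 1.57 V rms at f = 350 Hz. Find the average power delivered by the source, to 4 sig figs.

4.605 mW

ω = 2πf = 2199 rad/s
X_L = ωL = 147.3 Ω
Z = 491.0 + j147.3 Ω
|Z| = √(491.0² + 147.3²) = 512.6 Ω
∠Z = arctan(147.3/491.0) = 16.70°
I = V/|Z| = 3.063 mA
P = VI cos φ = 1.57 × 0.003063 × cos(16.70°) = 4.605 mW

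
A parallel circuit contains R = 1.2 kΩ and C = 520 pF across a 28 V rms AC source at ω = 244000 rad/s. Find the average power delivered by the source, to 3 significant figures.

X_C = 1/(ωC) = 7880 Ω
Parallel: admittances add. Y = 1/R + jωC
Y = (0.000833 + j0.000127) S
|Y| = 0.000843 S → |Z| = 1/|Y| = 1190 Ω, ∠Z = −∠Y = -8.66°
I = V/|Z| = 23.6 mA
P = VI cos φ = 28 × 0.0236 × cos(-8.66°) = 653 mW

653 mW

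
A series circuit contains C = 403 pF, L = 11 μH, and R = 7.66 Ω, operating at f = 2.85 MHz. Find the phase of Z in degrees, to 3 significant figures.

ω = 2πf = 1.791e+07 rad/s
X_L = ωL = 197 Ω
X_C = 1/(ωC) = 139 Ω
Net reactance X = X_L − X_C = 58.4 Ω
Z = 7.66 + j58.4 Ω
|Z| = √(7.66² + 58.4²) = 58.9 Ω
∠Z = arctan(58.4/7.66) = 82.5°

82.5°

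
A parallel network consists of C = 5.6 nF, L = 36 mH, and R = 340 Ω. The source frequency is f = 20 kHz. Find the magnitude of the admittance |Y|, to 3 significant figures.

2.98 mS

ω = 2πf = 125700 rad/s
X_L = ωL = 4520 Ω
X_C = 1/(ωC) = 1420 Ω
Parallel: admittances add. Y = 1/R + 1/(jωL) + jωC
Y = (0.00294 + j0.000483) S
|Y| = 0.00298 S → |Z| = 1/|Y| = 336 Ω, ∠Z = −∠Y = -9.32°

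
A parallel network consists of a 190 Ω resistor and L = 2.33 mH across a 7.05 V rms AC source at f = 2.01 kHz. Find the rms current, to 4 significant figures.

ω = 2πf = 12630 rad/s
X_L = ωL = 29.43 Ω
Parallel: admittances add. Y = 1/R + 1/(jωL)
Y = (0.005263 − j0.03398) S
|Y| = 0.03439 S → |Z| = 1/|Y| = 29.08 Ω, ∠Z = −∠Y = 81.20°
I = V/|Z| = 7.05/29.08 = 242.4 mA

242.4 mA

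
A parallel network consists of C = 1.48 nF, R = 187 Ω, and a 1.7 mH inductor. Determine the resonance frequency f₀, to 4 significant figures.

ω₀ = 1/√(LC) = 1/√(0.0017 × 1.48e-09) = 630400 rad/s
f₀ = ω₀/(2π) = 100.3 kHz

100.3 kHz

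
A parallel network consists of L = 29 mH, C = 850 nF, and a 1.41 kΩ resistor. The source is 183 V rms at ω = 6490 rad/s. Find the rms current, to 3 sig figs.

135 mA

X_L = ωL = 188 Ω
X_C = 1/(ωC) = 181 Ω
Parallel: admittances add. Y = 1/R + 1/(jωL) + jωC
Y = (0.000709 + j0.000203) S
|Y| = 0.000738 S → |Z| = 1/|Y| = 1360 Ω, ∠Z = −∠Y = -16.0°
I = V/|Z| = 183/1360 = 135 mA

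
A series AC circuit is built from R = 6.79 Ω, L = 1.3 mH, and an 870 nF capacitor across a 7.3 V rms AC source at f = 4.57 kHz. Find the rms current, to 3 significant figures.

ω = 2πf = 28710 rad/s
X_L = ωL = 37.3 Ω
X_C = 1/(ωC) = 40.0 Ω
Net reactance X = X_L − X_C = -2.70 Ω
Z = 6.79 − j2.70 Ω
|Z| = √(6.79² + 2.70²) = 7.31 Ω
I = V/|Z| = 7.3/7.31 = 999 mA

999 mA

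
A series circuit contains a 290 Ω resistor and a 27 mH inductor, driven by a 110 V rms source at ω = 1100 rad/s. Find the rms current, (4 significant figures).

377.3 mA

X_L = ωL = 29.70 Ω
Z = 290.0 + j29.70 Ω
|Z| = √(290.0² + 29.70²) = 291.5 Ω
I = V/|Z| = 110/291.5 = 377.3 mA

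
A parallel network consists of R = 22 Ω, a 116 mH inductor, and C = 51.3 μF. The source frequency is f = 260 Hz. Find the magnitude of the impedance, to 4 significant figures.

11.02 Ω

ω = 2πf = 1634 rad/s
X_L = ωL = 189.5 Ω
X_C = 1/(ωC) = 11.93 Ω
Parallel: admittances add. Y = 1/R + 1/(jωL) + jωC
Y = (0.04545 + j0.07853) S
|Y| = 0.09073 S → |Z| = 1/|Y| = 11.02 Ω, ∠Z = −∠Y = -59.94°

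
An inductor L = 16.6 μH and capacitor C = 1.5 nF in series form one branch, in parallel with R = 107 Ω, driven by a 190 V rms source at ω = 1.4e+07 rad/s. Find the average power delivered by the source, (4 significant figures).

X_L = ωL = 232.4 Ω
X_C = 1/(ωC) = 47.62 Ω
Branch 1: Z₁ = R = 107.0 Ω
Branch 2 (series LC): Z₂ = j(X_L − X_C) = j184.8 Ω
Parallel: Z = Z₁Z₂/(Z₁+Z₂), |Z| = 92.60 Ω, ∠Z = 30.07°
I = V/|Z| = 2.052 A
P = VI cos φ = 190 × 2.052 × cos(30.07°) = 337.4 W

337.4 W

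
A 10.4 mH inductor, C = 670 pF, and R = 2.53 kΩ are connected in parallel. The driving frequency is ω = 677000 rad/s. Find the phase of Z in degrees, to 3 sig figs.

-38.2°

X_L = ωL = 7040 Ω
X_C = 1/(ωC) = 2200 Ω
Parallel: admittances add. Y = 1/R + 1/(jωL) + jωC
Y = (0.000395 + j0.000312) S
|Y| = 0.000503 S → |Z| = 1/|Y| = 1990 Ω, ∠Z = −∠Y = -38.2°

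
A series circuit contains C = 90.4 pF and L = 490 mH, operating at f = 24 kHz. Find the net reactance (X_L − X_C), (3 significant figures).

ω = 2πf = 150800 rad/s
X_L = ωL = 73900 Ω
X_C = 1/(ωC) = 73400 Ω
X = 73900 − 73400 = 533 Ω

533 Ω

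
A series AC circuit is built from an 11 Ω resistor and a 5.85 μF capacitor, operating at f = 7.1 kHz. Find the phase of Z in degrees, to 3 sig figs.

ω = 2πf = 44610 rad/s
X_C = 1/(ωC) = 3.83 Ω
Z = 11.0 − j3.83 Ω
|Z| = √(11.0² + 3.83²) = 11.6 Ω
∠Z = arctan(-3.83/11.0) = -19.2°

-19.2°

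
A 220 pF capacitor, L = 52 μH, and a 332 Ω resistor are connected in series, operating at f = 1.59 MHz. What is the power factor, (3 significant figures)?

ω = 2πf = 9.99e+06 rad/s
X_L = ωL = 519 Ω
X_C = 1/(ωC) = 455 Ω
Net reactance X = X_L − X_C = 64.5 Ω
Z = 332 + j64.5 Ω
|Z| = √(332² + 64.5²) = 338 Ω
∠Z = arctan(64.5/332) = 11.0°
cos φ = cos(11.0°) = 0.982

0.982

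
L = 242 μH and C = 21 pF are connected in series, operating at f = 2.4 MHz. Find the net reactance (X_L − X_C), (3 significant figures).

491 Ω

ω = 2πf = 1.508e+07 rad/s
X_L = ωL = 3650 Ω
X_C = 1/(ωC) = 3160 Ω
X = 3650 − 3160 = 491 Ω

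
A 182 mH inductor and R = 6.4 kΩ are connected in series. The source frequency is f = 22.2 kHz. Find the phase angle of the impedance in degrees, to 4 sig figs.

ω = 2πf = 139500 rad/s
X_L = ωL = 25390 Ω
Z = 6400 + j25390 Ω
|Z| = √(6400² + 25390²) = 26180 Ω
∠Z = arctan(25390/6400) = 75.85°

75.85°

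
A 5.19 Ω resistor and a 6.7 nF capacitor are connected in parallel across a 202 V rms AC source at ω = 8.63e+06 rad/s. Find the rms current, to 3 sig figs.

40.6 A

X_C = 1/(ωC) = 17.3 Ω
Parallel: admittances add. Y = 1/R + jωC
Y = (0.193 + j0.0578) S
|Y| = 0.201 S → |Z| = 1/|Y| = 4.97 Ω, ∠Z = −∠Y = -16.7°
I = V/|Z| = 202/4.97 = 40.6 A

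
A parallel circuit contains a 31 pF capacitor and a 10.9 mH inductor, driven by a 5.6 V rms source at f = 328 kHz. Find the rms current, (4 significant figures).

108.5 μA

ω = 2πf = 2.061e+06 rad/s
X_L = ωL = 22460 Ω
X_C = 1/(ωC) = 15650 Ω
Parallel: admittances add. Y = 1/(jωL) + jωC
Y = (0 + j1.937e-05) S
|Y| = 1.937e-05 S → |Z| = 1/|Y| = 51620 Ω, ∠Z = −∠Y = -90.00°
I = V/|Z| = 5.6/51620 = 108.5 μA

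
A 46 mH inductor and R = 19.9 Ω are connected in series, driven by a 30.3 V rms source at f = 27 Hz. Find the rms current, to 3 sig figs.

ω = 2πf = 169.6 rad/s
X_L = ωL = 7.80 Ω
Z = 19.9 + j7.80 Ω
|Z| = √(19.9² + 7.80²) = 21.4 Ω
I = V/|Z| = 30.3/21.4 = 1.42 A

1.42 A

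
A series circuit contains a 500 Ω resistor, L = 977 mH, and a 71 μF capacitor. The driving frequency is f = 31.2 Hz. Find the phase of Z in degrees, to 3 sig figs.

ω = 2πf = 196.0 rad/s
X_L = ωL = 192 Ω
X_C = 1/(ωC) = 71.8 Ω
Net reactance X = X_L − X_C = 120 Ω
Z = 500 + j120 Ω
|Z| = √(500² + 120²) = 514 Ω
∠Z = arctan(120/500) = 13.5°

13.5°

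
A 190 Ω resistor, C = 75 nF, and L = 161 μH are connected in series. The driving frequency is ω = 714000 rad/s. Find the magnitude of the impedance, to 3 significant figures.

213 Ω

X_L = ωL = 115 Ω
X_C = 1/(ωC) = 18.7 Ω
Net reactance X = X_L − X_C = 96.3 Ω
Z = 190 + j96.3 Ω
|Z| = √(190² + 96.3²) = 213 Ω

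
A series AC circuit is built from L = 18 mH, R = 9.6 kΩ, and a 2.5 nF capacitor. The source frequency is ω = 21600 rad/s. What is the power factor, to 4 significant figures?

0.4680

X_L = ωL = 388.8 Ω
X_C = 1/(ωC) = 18520 Ω
Net reactance X = X_L − X_C = -18130 Ω
Z = 9600 − j18130 Ω
|Z| = √(9600² + 18130²) = 20510 Ω
∠Z = arctan(-18130/9600) = -62.10°
cos φ = cos(-62.10°) = 0.4680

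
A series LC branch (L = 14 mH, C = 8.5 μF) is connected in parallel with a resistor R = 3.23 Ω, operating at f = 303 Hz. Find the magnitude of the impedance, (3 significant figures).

3.22 Ω

ω = 2πf = 1904 rad/s
X_L = ωL = 26.7 Ω
X_C = 1/(ωC) = 61.8 Ω
Branch 1: Z₁ = R = 3.23 Ω
Branch 2 (series LC): Z₂ = j(X_L − X_C) = −j35.1 Ω
Parallel: Z = Z₁Z₂/(Z₁+Z₂), |Z| = 3.22 Ω, ∠Z = -5.25°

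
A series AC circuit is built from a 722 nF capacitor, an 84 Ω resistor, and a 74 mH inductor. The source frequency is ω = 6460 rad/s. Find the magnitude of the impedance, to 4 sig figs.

X_L = ωL = 478.0 Ω
X_C = 1/(ωC) = 214.4 Ω
Net reactance X = X_L − X_C = 263.6 Ω
Z = 84.00 + j263.6 Ω
|Z| = √(84.00² + 263.6²) = 276.7 Ω

276.7 Ω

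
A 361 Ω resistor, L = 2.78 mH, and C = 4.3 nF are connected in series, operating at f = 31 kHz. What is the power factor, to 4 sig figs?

0.4841

ω = 2πf = 194800 rad/s
X_L = ωL = 541.5 Ω
X_C = 1/(ωC) = 1194 Ω
Net reactance X = X_L − X_C = -652.5 Ω
Z = 361.0 − j652.5 Ω
|Z| = √(361.0² + 652.5²) = 745.7 Ω
∠Z = arctan(-652.5/361.0) = -61.05°
cos φ = cos(-61.05°) = 0.4841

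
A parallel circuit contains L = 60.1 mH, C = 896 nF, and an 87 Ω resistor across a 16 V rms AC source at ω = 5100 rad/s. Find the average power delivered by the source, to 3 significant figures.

2.94 W

X_L = ωL = 307 Ω
X_C = 1/(ωC) = 219 Ω
Parallel: admittances add. Y = 1/R + 1/(jωL) + jωC
Y = (0.0115 + j0.00131) S
|Y| = 0.0116 S → |Z| = 1/|Y| = 86.4 Ω, ∠Z = −∠Y = -6.49°
I = V/|Z| = 185 mA
P = VI cos φ = 16 × 0.185 × cos(-6.49°) = 2.94 W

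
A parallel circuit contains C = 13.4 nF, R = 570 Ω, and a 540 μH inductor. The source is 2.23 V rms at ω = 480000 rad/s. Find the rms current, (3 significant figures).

X_L = ωL = 259 Ω
X_C = 1/(ωC) = 155 Ω
Parallel: admittances add. Y = 1/R + 1/(jωL) + jωC
Y = (0.00175 + j0.00257) S
|Y| = 0.00311 S → |Z| = 1/|Y| = 321 Ω, ∠Z = −∠Y = -55.7°
I = V/|Z| = 2.23/321 = 6.95 mA

6.95 mA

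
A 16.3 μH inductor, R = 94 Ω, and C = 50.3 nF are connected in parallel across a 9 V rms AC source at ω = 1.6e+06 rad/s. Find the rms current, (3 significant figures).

X_L = ωL = 26.1 Ω
X_C = 1/(ωC) = 12.4 Ω
Parallel: admittances add. Y = 1/R + 1/(jωL) + jωC
Y = (0.0106 + j0.0421) S
|Y| = 0.0435 S → |Z| = 1/|Y| = 23.0 Ω, ∠Z = −∠Y = -75.8°
I = V/|Z| = 9/23.0 = 391 mA

391 mA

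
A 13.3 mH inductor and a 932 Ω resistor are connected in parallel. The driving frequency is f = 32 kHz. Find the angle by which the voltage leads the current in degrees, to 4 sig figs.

19.21°

ω = 2πf = 201100 rad/s
X_L = ωL = 2674 Ω
Parallel: admittances add. Y = 1/R + 1/(jωL)
Y = (0.001073 − j0.0003740) S
|Y| = 0.001136 S → |Z| = 1/|Y| = 880.1 Ω, ∠Z = −∠Y = 19.21°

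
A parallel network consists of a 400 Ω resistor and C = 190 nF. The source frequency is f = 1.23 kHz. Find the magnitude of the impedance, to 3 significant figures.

ω = 2πf = 7728 rad/s
X_C = 1/(ωC) = 681 Ω
Parallel: admittances add. Y = 1/R + jωC
Y = (0.00250 + j0.00147) S
|Y| = 0.00290 S → |Z| = 1/|Y| = 345 Ω, ∠Z = −∠Y = -30.4°

345 Ω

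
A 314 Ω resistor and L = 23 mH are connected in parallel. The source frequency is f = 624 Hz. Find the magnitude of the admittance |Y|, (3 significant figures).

ω = 2πf = 3921 rad/s
X_L = ωL = 90.2 Ω
Parallel: admittances add. Y = 1/R + 1/(jωL)
Y = (0.00318 − j0.0111) S
|Y| = 0.0115 S → |Z| = 1/|Y| = 86.7 Ω, ∠Z = −∠Y = 74.0°

11.5 mS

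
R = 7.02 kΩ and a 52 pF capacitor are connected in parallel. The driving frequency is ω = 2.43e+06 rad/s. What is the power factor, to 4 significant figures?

X_C = 1/(ωC) = 7914 Ω
Parallel: admittances add. Y = 1/R + jωC
Y = (0.0001425 + j0.0001264) S
|Y| = 0.0001904 S → |Z| = 1/|Y| = 5252 Ω, ∠Z = −∠Y = -41.57°
cos φ = cos(-41.57°) = 0.7481

0.7481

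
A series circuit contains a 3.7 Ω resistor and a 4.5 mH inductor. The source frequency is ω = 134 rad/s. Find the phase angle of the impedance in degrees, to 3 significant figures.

X_L = ωL = 0.603 Ω
Z = 3.70 + j0.603 Ω
|Z| = √(3.70² + 0.603²) = 3.75 Ω
∠Z = arctan(0.603/3.70) = 9.26°

9.26°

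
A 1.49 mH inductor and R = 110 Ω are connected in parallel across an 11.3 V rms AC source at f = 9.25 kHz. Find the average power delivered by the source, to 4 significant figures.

ω = 2πf = 58120 rad/s
X_L = ωL = 86.60 Ω
Parallel: admittances add. Y = 1/R + 1/(jωL)
Y = (0.009091 − j0.01155) S
|Y| = 0.01470 S → |Z| = 1/|Y| = 68.04 Ω, ∠Z = −∠Y = 51.79°
I = V/|Z| = 166.1 mA
P = VI cos φ = 11.3 × 0.1661 × cos(51.79°) = 1.161 W

1.161 W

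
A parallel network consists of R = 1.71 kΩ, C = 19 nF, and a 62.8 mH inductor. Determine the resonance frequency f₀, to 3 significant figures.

ω₀ = 1/√(LC) = 1/√(0.0628 × 1.9e-08) = 28950 rad/s
f₀ = ω₀/(2π) = 4.61 kHz

4.61 kHz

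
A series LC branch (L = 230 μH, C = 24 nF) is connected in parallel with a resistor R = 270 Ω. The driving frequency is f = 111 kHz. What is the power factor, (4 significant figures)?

0.3493

ω = 2πf = 697400 rad/s
X_L = ωL = 160.4 Ω
X_C = 1/(ωC) = 59.74 Ω
Branch 1: Z₁ = R = 270.0 Ω
Branch 2 (series LC): Z₂ = j(X_L − X_C) = j100.7 Ω
Parallel: Z = Z₁Z₂/(Z₁+Z₂), |Z| = 94.32 Ω, ∠Z = 69.55°
cos φ = cos(69.55°) = 0.3493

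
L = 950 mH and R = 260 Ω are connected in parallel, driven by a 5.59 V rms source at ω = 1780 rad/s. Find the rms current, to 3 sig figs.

21.8 mA

X_L = ωL = 1690 Ω
Parallel: admittances add. Y = 1/R + 1/(jωL)
Y = (0.00385 − j0.000591) S
|Y| = 0.00389 S → |Z| = 1/|Y| = 257 Ω, ∠Z = −∠Y = 8.74°
I = V/|Z| = 5.59/257 = 21.8 mA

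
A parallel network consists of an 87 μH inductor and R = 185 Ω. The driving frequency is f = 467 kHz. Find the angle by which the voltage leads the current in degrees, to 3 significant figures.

ω = 2πf = 2.934e+06 rad/s
X_L = ωL = 255 Ω
Parallel: admittances add. Y = 1/R + 1/(jωL)
Y = (0.00541 − j0.00392) S
|Y| = 0.00668 S → |Z| = 1/|Y| = 150 Ω, ∠Z = −∠Y = 35.9°

35.9°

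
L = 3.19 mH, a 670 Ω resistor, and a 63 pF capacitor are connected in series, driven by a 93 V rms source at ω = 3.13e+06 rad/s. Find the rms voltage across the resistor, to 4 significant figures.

X_L = ωL = 9985 Ω
X_C = 1/(ωC) = 5071 Ω
Net reactance X = X_L − X_C = 4913 Ω
Z = 670.0 + j4913 Ω
|Z| = √(670.0² + 4913²) = 4959 Ω
I = V/|Z| = 18.75 mA
V_R = I·|Z_R| = 0.01875 × 670.0 = 12.57 V

12.57 V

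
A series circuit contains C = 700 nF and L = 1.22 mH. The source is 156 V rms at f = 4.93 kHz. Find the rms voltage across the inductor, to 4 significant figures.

707.9 V

ω = 2πf = 30980 rad/s
X_L = ωL = 37.79 Ω
X_C = 1/(ωC) = 46.12 Ω
Net reactance X = X_L − X_C = -8.328 Ω
Z = − j8.328 Ω
|Z| = √(0² + 8.328²) = 8.328 Ω
I = V/|Z| = 18.73 A
V_L = I·|Z_L| = 18.73 × 37.79 = 707.9 V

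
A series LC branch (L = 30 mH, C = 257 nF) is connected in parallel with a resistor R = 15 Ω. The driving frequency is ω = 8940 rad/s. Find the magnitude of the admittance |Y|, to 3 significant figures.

66.9 mS

X_L = ωL = 268 Ω
X_C = 1/(ωC) = 435 Ω
Branch 1: Z₁ = R = 15.0 Ω
Branch 2 (series LC): Z₂ = j(X_L − X_C) = −j167 Ω
Parallel: Z = Z₁Z₂/(Z₁+Z₂), |Z| = 14.9 Ω, ∠Z = -5.13°
|Y| = 1/|Z| = 66.9 mS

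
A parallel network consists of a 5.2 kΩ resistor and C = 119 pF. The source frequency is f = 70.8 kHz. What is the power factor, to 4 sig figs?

0.9641

ω = 2πf = 444800 rad/s
X_C = 1/(ωC) = 18890 Ω
Parallel: admittances add. Y = 1/R + jωC
Y = (0.0001923 + j5.294e-05) S
|Y| = 0.0001995 S → |Z| = 1/|Y| = 5014 Ω, ∠Z = −∠Y = -15.39°
cos φ = cos(-15.39°) = 0.9641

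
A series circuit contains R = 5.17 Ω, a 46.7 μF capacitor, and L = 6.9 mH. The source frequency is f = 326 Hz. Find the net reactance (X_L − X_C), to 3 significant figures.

3.68 Ω

ω = 2πf = 2048 rad/s
X_L = ωL = 14.1 Ω
X_C = 1/(ωC) = 10.5 Ω
X = 14.1 − 10.5 = 3.68 Ω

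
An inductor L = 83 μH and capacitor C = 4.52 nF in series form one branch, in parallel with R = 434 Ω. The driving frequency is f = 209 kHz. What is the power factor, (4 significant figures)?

ω = 2πf = 1.313e+06 rad/s
X_L = ωL = 109.0 Ω
X_C = 1/(ωC) = 168.5 Ω
Branch 1: Z₁ = R = 434.0 Ω
Branch 2 (series LC): Z₂ = j(X_L − X_C) = −j59.48 Ω
Parallel: Z = Z₁Z₂/(Z₁+Z₂), |Z| = 58.93 Ω, ∠Z = -82.20°
cos φ = cos(-82.20°) = 0.1358

0.1358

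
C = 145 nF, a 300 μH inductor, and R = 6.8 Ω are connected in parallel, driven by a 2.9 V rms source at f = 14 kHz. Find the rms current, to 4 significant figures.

ω = 2πf = 87960 rad/s
X_L = ωL = 26.39 Ω
X_C = 1/(ωC) = 78.40 Ω
Parallel: admittances add. Y = 1/R + 1/(jωL) + jωC
Y = (0.1471 − j0.02514) S
|Y| = 0.1492 S → |Z| = 1/|Y| = 6.703 Ω, ∠Z = −∠Y = 9.701°
I = V/|Z| = 2.9/6.703 = 432.7 mA

432.7 mA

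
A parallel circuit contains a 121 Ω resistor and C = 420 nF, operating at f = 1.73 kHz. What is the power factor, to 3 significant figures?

0.875

ω = 2πf = 10870 rad/s
X_C = 1/(ωC) = 219 Ω
Parallel: admittances add. Y = 1/R + jωC
Y = (0.00826 + j0.00457) S
|Y| = 0.00944 S → |Z| = 1/|Y| = 106 Ω, ∠Z = −∠Y = -28.9°
cos φ = cos(-28.9°) = 0.875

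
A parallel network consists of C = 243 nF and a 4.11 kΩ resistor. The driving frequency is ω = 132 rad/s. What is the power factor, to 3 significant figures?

X_C = 1/(ωC) = 31200 Ω
Parallel: admittances add. Y = 1/R + jωC
Y = (0.000243 + j3.21e-05) S
|Y| = 0.000245 S → |Z| = 1/|Y| = 4070 Ω, ∠Z = −∠Y = -7.51°
cos φ = cos(-7.51°) = 0.991

0.991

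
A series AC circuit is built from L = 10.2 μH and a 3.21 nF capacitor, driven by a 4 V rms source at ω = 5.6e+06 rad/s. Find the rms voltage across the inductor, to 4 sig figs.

X_L = ωL = 57.12 Ω
X_C = 1/(ωC) = 55.63 Ω
Net reactance X = X_L − X_C = 1.490 Ω
Z = j1.490 Ω
|Z| = √(0² + 1.490²) = 1.490 Ω
I = V/|Z| = 2.684 A
V_L = I·|Z_L| = 2.684 × 57.12 = 153.3 V

153.3 V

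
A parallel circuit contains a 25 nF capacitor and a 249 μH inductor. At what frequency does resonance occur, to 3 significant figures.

ω₀ = 1/√(LC) = 1/√(0.000249 × 2.5e-08) = 400800 rad/s
f₀ = ω₀/(2π) = 63.8 kHz

63.8 kHz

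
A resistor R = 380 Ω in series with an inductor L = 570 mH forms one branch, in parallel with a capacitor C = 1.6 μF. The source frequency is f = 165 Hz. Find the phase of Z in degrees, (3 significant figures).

ω = 2πf = 1037 rad/s
X_L = ωL = 591 Ω
X_C = 1/(ωC) = 603 Ω
Branch 1 (R+jX_L): Z₁ = 380 + j591 Ω, |Z₁| = 703 Ω
Branch 2 (−jX_C): Z₂ = −j603 Ω
Parallel: Z = Z₁Z₂/(Z₁+Z₂), |Z| = 1110 Ω, ∠Z = -30.9°

-30.9°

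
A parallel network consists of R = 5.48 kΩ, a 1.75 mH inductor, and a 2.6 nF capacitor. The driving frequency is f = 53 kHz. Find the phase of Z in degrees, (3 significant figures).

77.9°

ω = 2πf = 333000 rad/s
X_L = ωL = 583 Ω
X_C = 1/(ωC) = 1150 Ω
Parallel: admittances add. Y = 1/R + 1/(jωL) + jωC
Y = (0.000182 − j0.000850) S
|Y| = 0.000869 S → |Z| = 1/|Y| = 1150 Ω, ∠Z = −∠Y = 77.9°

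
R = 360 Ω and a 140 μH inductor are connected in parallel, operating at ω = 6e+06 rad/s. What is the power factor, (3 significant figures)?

X_L = ωL = 840 Ω
Parallel: admittances add. Y = 1/R + 1/(jωL)
Y = (0.00278 − j0.00119) S
|Y| = 0.00302 S → |Z| = 1/|Y| = 331 Ω, ∠Z = −∠Y = 23.2°
cos φ = cos(23.2°) = 0.919

0.919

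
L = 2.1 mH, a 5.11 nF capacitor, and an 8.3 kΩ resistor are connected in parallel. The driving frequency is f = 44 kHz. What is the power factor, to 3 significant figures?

ω = 2πf = 276500 rad/s
X_L = ωL = 581 Ω
X_C = 1/(ωC) = 708 Ω
Parallel: admittances add. Y = 1/R + 1/(jωL) + jωC
Y = (0.000120 − j0.000310) S
|Y| = 0.000332 S → |Z| = 1/|Y| = 3010 Ω, ∠Z = −∠Y = 68.7°
cos φ = cos(68.7°) = 0.363

0.363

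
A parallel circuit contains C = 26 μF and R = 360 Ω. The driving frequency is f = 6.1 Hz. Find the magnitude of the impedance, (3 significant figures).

ω = 2πf = 38.33 rad/s
X_C = 1/(ωC) = 1000 Ω
Parallel: admittances add. Y = 1/R + jωC
Y = (0.00278 + j0.000997) S
|Y| = 0.00295 S → |Z| = 1/|Y| = 339 Ω, ∠Z = −∠Y = -19.7°

339 Ω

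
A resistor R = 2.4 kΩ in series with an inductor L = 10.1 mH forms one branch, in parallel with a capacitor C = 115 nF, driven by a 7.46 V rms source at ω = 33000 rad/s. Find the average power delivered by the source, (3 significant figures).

X_L = ωL = 333 Ω
X_C = 1/(ωC) = 264 Ω
Branch 1 (R+jX_L): Z₁ = 2400 + j333 Ω, |Z₁| = 2420 Ω
Branch 2 (−jX_C): Z₂ = −j264 Ω
Parallel: Z = Z₁Z₂/(Z₁+Z₂), |Z| = 266 Ω, ∠Z = -83.8°
I = V/|Z| = 28.1 mA
P = VI cos φ = 7.46 × 0.0281 × cos(-83.8°) = 22.7 mW

22.7 mW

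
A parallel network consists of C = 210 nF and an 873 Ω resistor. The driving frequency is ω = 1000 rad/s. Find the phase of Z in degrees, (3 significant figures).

-10.4°

X_C = 1/(ωC) = 4760 Ω
Parallel: admittances add. Y = 1/R + jωC
Y = (0.00115 + j0.000210) S
|Y| = 0.00116 S → |Z| = 1/|Y| = 859 Ω, ∠Z = −∠Y = -10.4°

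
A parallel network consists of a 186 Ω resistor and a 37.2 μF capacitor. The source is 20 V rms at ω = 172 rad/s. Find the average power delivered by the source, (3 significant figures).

X_C = 1/(ωC) = 156 Ω
Parallel: admittances add. Y = 1/R + jωC
Y = (0.00538 + j0.00640) S
|Y| = 0.00836 S → |Z| = 1/|Y| = 120 Ω, ∠Z = −∠Y = -50.0°
I = V/|Z| = 167 mA
P = VI cos φ = 20 × 0.167 × cos(-50.0°) = 2.15 W

2.15 W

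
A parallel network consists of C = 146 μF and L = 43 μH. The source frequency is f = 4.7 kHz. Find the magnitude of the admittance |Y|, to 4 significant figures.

ω = 2πf = 29530 rad/s
X_L = ωL = 1.270 Ω
X_C = 1/(ωC) = 0.2319 Ω
Parallel: admittances add. Y = 1/(jωL) + jωC
Y = (0 + j3.524) S
|Y| = 3.524 S → |Z| = 1/|Y| = 0.2838 Ω, ∠Z = −∠Y = -90.00°

3.524 S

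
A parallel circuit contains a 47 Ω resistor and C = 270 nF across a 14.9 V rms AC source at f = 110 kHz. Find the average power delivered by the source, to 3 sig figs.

4.72 W

ω = 2πf = 691200 rad/s
X_C = 1/(ωC) = 5.36 Ω
Parallel: admittances add. Y = 1/R + jωC
Y = (0.0213 + j0.187) S
|Y| = 0.188 S → |Z| = 1/|Y| = 5.32 Ω, ∠Z = −∠Y = -83.5°
I = V/|Z| = 2.80 A
P = VI cos φ = 14.9 × 2.80 × cos(-83.5°) = 4.72 W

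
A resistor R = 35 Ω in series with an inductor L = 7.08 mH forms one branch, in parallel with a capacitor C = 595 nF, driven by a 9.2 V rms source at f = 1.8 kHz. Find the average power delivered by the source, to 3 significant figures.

ω = 2πf = 11310 rad/s
X_L = ωL = 80.1 Ω
X_C = 1/(ωC) = 149 Ω
Branch 1 (R+jX_L): Z₁ = 35.0 + j80.1 Ω, |Z₁| = 87.4 Ω
Branch 2 (−jX_C): Z₂ = −j149 Ω
Parallel: Z = Z₁Z₂/(Z₁+Z₂), |Z| = 169 Ω, ∠Z = 39.3°
I = V/|Z| = 54.5 mA
P = VI cos φ = 9.2 × 0.0545 × cos(39.3°) = 388 mW

388 mW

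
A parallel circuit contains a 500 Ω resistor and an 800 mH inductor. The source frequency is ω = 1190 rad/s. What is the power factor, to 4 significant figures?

X_L = ωL = 952.0 Ω
Parallel: admittances add. Y = 1/R + 1/(jωL)
Y = (0.002000 − j0.001050) S
|Y| = 0.002259 S → |Z| = 1/|Y| = 442.7 Ω, ∠Z = −∠Y = 27.71°
cos φ = cos(27.71°) = 0.8853

0.8853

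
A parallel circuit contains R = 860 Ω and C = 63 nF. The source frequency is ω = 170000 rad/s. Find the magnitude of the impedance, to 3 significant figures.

92.8 Ω

X_C = 1/(ωC) = 93.4 Ω
Parallel: admittances add. Y = 1/R + jωC
Y = (0.00116 + j0.0107) S
|Y| = 0.0108 S → |Z| = 1/|Y| = 92.8 Ω, ∠Z = −∠Y = -83.8°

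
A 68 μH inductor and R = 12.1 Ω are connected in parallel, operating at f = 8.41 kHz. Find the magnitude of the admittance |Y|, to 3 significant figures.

290 mS

ω = 2πf = 52840 rad/s
X_L = ωL = 3.59 Ω
Parallel: admittances add. Y = 1/R + 1/(jωL)
Y = (0.0826 − j0.278) S
|Y| = 0.290 S → |Z| = 1/|Y| = 3.44 Ω, ∠Z = −∠Y = 73.5°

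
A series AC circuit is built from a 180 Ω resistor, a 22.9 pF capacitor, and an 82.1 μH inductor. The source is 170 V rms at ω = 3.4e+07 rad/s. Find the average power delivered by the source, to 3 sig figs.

X_L = ωL = 2790 Ω
X_C = 1/(ωC) = 1280 Ω
Net reactance X = X_L − X_C = 1510 Ω
Z = 180 + j1510 Ω
|Z| = √(180² + 1510²) = 1520 Ω
∠Z = arctan(1510/180) = 83.2°
I = V/|Z| = 112 mA
P = VI cos φ = 170 × 0.112 × cos(83.2°) = 2.26 W

2.26 W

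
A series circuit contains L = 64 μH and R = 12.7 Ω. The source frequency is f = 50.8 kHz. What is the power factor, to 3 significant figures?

0.528

ω = 2πf = 319200 rad/s
X_L = ωL = 20.4 Ω
Z = 12.7 + j20.4 Ω
|Z| = √(12.7² + 20.4²) = 24.1 Ω
∠Z = arctan(20.4/12.7) = 58.1°
cos φ = cos(58.1°) = 0.528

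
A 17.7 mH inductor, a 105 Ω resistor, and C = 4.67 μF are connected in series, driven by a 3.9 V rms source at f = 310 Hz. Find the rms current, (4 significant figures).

30.16 mA

ω = 2πf = 1948 rad/s
X_L = ωL = 34.48 Ω
X_C = 1/(ωC) = 109.9 Ω
Net reactance X = X_L − X_C = -75.46 Ω
Z = 105.0 − j75.46 Ω
|Z| = √(105.0² + 75.46²) = 129.3 Ω
I = V/|Z| = 3.9/129.3 = 30.16 mA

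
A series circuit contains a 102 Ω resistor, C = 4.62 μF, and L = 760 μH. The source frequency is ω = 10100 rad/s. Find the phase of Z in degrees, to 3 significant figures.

-7.68°

X_L = ωL = 7.68 Ω
X_C = 1/(ωC) = 21.4 Ω
Net reactance X = X_L − X_C = -13.8 Ω
Z = 102 − j13.8 Ω
|Z| = √(102² + 13.8²) = 103 Ω
∠Z = arctan(-13.8/102) = -7.68°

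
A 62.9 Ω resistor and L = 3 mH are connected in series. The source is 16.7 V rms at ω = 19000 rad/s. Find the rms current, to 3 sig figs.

197 mA

X_L = ωL = 57.0 Ω
Z = 62.9 + j57.0 Ω
|Z| = √(62.9² + 57.0²) = 84.9 Ω
I = V/|Z| = 16.7/84.9 = 197 mA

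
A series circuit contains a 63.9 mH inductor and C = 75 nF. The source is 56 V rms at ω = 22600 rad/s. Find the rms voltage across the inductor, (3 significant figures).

94.7 V

X_L = ωL = 1440 Ω
X_C = 1/(ωC) = 590 Ω
Net reactance X = X_L − X_C = 854 Ω
Z = j854 Ω
|Z| = √(0² + 854²) = 854 Ω
I = V/|Z| = 65.6 mA
V_L = I·|Z_L| = 0.0656 × 1440 = 94.7 V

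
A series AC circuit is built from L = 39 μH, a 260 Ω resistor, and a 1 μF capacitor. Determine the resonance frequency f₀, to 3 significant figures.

ω₀ = 1/√(LC) = 1/√(3.9e-05 × 1e-06) = 160100 rad/s
f₀ = ω₀/(2π) = 25.5 kHz

25.5 kHz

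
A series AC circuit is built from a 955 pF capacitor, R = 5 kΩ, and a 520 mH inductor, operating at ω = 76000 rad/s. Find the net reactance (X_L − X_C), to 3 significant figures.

25700 Ω

X_L = ωL = 39500 Ω
X_C = 1/(ωC) = 13800 Ω
X = 39500 − 13800 = 25700 Ω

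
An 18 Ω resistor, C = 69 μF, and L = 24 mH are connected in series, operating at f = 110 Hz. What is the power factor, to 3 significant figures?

0.972

ω = 2πf = 691.2 rad/s
X_L = ωL = 16.6 Ω
X_C = 1/(ωC) = 21.0 Ω
Net reactance X = X_L − X_C = -4.38 Ω
Z = 18.0 − j4.38 Ω
|Z| = √(18.0² + 4.38²) = 18.5 Ω
∠Z = arctan(-4.38/18.0) = -13.7°
cos φ = cos(-13.7°) = 0.972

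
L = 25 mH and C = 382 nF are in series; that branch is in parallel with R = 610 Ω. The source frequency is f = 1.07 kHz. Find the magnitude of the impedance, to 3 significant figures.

ω = 2πf = 6723 rad/s
X_L = ωL = 168 Ω
X_C = 1/(ωC) = 389 Ω
Branch 1: Z₁ = R = 610 Ω
Branch 2 (series LC): Z₂ = j(X_L − X_C) = −j221 Ω
Parallel: Z = Z₁Z₂/(Z₁+Z₂), |Z| = 208 Ω, ∠Z = -70.1°

208 Ω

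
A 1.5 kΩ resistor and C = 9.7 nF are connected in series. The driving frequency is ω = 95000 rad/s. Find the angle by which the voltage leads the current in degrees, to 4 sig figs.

X_C = 1/(ωC) = 1085 Ω
Z = 1500 − j1085 Ω
|Z| = √(1500² + 1085²) = 1851 Ω
∠Z = arctan(-1085/1500) = -35.88°

-35.88°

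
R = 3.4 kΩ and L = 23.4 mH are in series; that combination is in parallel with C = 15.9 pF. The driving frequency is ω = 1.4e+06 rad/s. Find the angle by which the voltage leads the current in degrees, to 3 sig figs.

X_L = ωL = 32800 Ω
X_C = 1/(ωC) = 44900 Ω
Branch 1 (R+jX_L): Z₁ = 3400 + j32800 Ω, |Z₁| = 32900 Ω
Branch 2 (−jX_C): Z₂ = −j44900 Ω
Parallel: Z = Z₁Z₂/(Z₁+Z₂), |Z| = 117000 Ω, ∠Z = 68.5°

68.5°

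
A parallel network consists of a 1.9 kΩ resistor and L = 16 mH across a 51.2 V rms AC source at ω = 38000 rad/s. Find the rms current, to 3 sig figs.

88.4 mA

X_L = ωL = 608 Ω
Parallel: admittances add. Y = 1/R + 1/(jωL)
Y = (0.000526 − j0.00164) S
|Y| = 0.00173 S → |Z| = 1/|Y| = 579 Ω, ∠Z = −∠Y = 72.3°
I = V/|Z| = 51.2/579 = 88.4 mA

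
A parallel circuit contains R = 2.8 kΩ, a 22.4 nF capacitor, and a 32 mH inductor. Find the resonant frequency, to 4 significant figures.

ω₀ = 1/√(LC) = 1/√(0.032 × 2.24e-08) = 37350 rad/s
f₀ = ω₀/(2π) = 5.945 kHz

5.945 kHz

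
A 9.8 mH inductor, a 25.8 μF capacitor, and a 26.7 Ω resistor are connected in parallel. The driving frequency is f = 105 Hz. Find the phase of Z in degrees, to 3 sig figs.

74.8°

ω = 2πf = 659.7 rad/s
X_L = ωL = 6.47 Ω
X_C = 1/(ωC) = 58.8 Ω
Parallel: admittances add. Y = 1/R + 1/(jωL) + jωC
Y = (0.0375 − j0.138) S
|Y| = 0.143 S → |Z| = 1/|Y| = 7.01 Ω, ∠Z = −∠Y = 74.8°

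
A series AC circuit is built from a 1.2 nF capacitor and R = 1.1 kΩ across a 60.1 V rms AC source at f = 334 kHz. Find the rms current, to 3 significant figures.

ω = 2πf = 2.099e+06 rad/s
X_C = 1/(ωC) = 397 Ω
Z = 1100 − j397 Ω
|Z| = √(1100² + 397²) = 1170 Ω
I = V/|Z| = 60.1/1170 = 51.4 mA

51.4 mA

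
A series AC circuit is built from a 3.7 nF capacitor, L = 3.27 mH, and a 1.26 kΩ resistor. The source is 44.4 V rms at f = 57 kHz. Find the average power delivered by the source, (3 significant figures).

ω = 2πf = 358100 rad/s
X_L = ωL = 1170 Ω
X_C = 1/(ωC) = 755 Ω
Net reactance X = X_L − X_C = 416 Ω
Z = 1260 + j416 Ω
|Z| = √(1260² + 416²) = 1330 Ω
∠Z = arctan(416/1260) = 18.3°
I = V/|Z| = 33.5 mA
P = VI cos φ = 44.4 × 0.0335 × cos(18.3°) = 1.41 W

1.41 W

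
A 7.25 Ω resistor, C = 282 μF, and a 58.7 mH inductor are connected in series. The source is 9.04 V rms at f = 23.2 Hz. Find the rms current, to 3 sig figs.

521 mA

ω = 2πf = 145.8 rad/s
X_L = ωL = 8.56 Ω
X_C = 1/(ωC) = 24.3 Ω
Net reactance X = X_L − X_C = -15.8 Ω
Z = 7.25 − j15.8 Ω
|Z| = √(7.25² + 15.8²) = 17.4 Ω
I = V/|Z| = 9.04/17.4 = 521 mA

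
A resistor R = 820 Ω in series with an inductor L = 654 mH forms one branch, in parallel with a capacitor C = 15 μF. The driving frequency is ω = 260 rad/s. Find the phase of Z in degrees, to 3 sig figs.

X_L = ωL = 170 Ω
X_C = 1/(ωC) = 256 Ω
Branch 1 (R+jX_L): Z₁ = 820 + j170 Ω, |Z₁| = 837 Ω
Branch 2 (−jX_C): Z₂ = −j256 Ω
Parallel: Z = Z₁Z₂/(Z₁+Z₂), |Z| = 260 Ω, ∠Z = -72.3°

-72.3°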